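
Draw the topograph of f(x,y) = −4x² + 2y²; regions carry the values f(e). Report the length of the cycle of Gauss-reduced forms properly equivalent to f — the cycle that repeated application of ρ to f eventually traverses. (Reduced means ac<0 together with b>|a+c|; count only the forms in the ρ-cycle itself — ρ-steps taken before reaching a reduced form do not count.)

D = 32, ⌊√D⌋ = 5
descent: ρ → (2,4,-2)  [lands on river]
river: ρ → (-2,4,2)
ρ-cycle length = 2 (tail of 1 descent step not counted)

2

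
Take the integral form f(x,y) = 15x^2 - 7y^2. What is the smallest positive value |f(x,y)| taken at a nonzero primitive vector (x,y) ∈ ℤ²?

descent: ρ → (-7,14,8)  [lands on river]
river: ρ → (8,18,-3)
river: ρ → (-3,18,8)
river: ρ → (8,14,-7)
closes: descent 1, river 4
min |a| on river = 3

3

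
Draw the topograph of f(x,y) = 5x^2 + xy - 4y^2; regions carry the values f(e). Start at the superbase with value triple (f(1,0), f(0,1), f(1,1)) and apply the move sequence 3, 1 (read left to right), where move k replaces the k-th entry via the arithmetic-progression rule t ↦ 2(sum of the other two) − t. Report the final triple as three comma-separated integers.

start (5,-4,2) = (f(1,0),f(0,1),f(1,1))
replace slot 3: 2·(5+(-4)) − 2 = 0 → (5,-4,0)
replace slot 1: 2·((-4)+0) − 5 = -13 → (-13,-4,0)

-13,-4,0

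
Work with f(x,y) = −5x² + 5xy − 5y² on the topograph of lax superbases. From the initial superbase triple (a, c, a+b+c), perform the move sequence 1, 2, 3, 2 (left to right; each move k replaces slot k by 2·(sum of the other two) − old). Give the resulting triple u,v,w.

start (-5,-5,-5) = (f(1,0),f(0,1),f(1,1))
replace slot 1: 2·((-5)+(-5)) − (-5) = -15 → (-15,-5,-5)
replace slot 2: 2·((-15)+(-5)) − (-5) = -35 → (-15,-35,-5)
replace slot 3: 2·((-15)+(-35)) − (-5) = -95 → (-15,-35,-95)
replace slot 2: 2·((-15)+(-95)) − (-35) = -185 → (-15,-185,-95)

-15,-185,-95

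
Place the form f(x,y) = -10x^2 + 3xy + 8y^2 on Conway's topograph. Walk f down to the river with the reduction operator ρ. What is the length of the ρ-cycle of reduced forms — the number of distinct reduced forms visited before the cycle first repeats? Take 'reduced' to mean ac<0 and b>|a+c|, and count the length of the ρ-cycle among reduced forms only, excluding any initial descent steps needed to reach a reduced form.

D = 329, ⌊√D⌋ = 18
river: ρ → (8,13,-5)
river: ρ → (-5,17,2)
river: ρ → (2,15,-13)
river: ρ → (-13,11,4)
river: ρ → (4,13,-10)
river: ρ → (-10,7,7)
river: ρ → (7,7,-10)
river: ρ → (-10,13,4)
river: ρ → (4,11,-13)
river: ρ → (-13,15,2)
river: ρ → (2,17,-5)
river: ρ → (-5,13,8)
river: ρ → (8,3,-10)
river: ρ → (-10,17,1)
river: ρ → (1,17,-10)
river: ρ → (-10,3,8)
ρ-cycle length = 16 (tail of 0 descent steps not counted)

16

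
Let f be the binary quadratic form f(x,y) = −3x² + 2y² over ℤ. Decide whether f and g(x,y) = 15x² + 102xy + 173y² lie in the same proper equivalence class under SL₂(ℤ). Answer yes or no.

D₁ = 24, D₂ = 24
river cycle of f (length 2): (2, 4, -1), (-1, 4, 2)
river cycle of g (length 2): (2, 4, -1), (-1, 4, 2)
cycles coincide ⇒ equivalent

yes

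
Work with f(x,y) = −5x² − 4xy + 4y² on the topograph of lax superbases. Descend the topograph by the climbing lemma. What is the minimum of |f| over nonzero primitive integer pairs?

descent: ρ → (4,4,-5)  [lands on river]
river: ρ → (-5,6,3)
river: ρ → (3,6,-5)
river: ρ → (-5,4,4)
closes: descent 1, river 4
min |a| on river = 3

3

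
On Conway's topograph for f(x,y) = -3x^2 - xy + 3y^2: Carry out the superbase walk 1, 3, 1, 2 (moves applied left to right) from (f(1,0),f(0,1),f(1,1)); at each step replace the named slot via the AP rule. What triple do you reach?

start (-3,3,-1) = (f(1,0),f(0,1),f(1,1))
replace slot 1: 2·(3+(-1)) − (-3) = 7 → (7,3,-1)
replace slot 3: 2·(7+3) − (-1) = 21 → (7,3,21)
replace slot 1: 2·(3+21) − 7 = 41 → (41,3,21)
replace slot 2: 2·(41+21) − 3 = 121 → (41,121,21)

41,121,21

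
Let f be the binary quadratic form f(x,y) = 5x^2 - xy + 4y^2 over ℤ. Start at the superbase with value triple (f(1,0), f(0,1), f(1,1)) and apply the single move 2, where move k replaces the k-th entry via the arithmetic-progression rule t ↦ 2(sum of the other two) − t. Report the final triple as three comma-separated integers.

start (5,4,8) = (f(1,0),f(0,1),f(1,1))
replace slot 2: 2·(5+8) − 4 = 22 → (5,22,8)

5,22,8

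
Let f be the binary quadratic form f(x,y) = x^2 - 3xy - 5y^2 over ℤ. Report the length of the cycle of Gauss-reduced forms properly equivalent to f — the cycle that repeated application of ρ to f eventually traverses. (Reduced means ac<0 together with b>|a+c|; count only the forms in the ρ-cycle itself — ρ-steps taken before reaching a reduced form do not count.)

D = 29, ⌊√D⌋ = 5
descent: ρ → (-5,3,1)
descent: ρ → (1,5,-1)  [lands on river]
river: ρ → (-1,5,1)
ρ-cycle length = 2 (tail of 2 descent steps not counted)

2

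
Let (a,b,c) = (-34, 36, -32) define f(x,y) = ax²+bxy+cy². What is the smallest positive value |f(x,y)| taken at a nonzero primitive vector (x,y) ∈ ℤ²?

translate: b→32 (≡-36 mod 68), so (34,-36,32)→(34,32,30)
flip: (34,32,30)→(30,-32,34)
translate: b→28 (≡-32 mod 60), so (30,-32,34)→(30,28,32)
reduced (well bottom): (30,28,32) with a≤c, −a<b≤a
well minimum |f| = |-30| = 30 (negative-definite)

30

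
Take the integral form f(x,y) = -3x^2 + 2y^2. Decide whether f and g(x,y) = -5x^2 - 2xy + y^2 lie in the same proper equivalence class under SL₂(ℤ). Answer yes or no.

D₁ = 24, D₂ = 24
river cycle of f (length 2): (2, 4, -1), (-1, 4, 2)
river cycle of g (length 2): (1, 4, -2), (-2, 4, 1)
cycles differ ⇒ inequivalent

no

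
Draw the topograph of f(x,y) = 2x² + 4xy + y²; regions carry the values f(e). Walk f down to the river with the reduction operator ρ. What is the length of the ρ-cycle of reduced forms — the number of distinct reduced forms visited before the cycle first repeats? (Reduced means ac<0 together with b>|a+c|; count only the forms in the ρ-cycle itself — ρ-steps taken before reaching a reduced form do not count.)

D = 8, ⌊√D⌋ = 2
descent: ρ → (1,2,-1)  [lands on river]
river: ρ → (-1,2,1)
ρ-cycle length = 2 (tail of 1 descent step not counted)

2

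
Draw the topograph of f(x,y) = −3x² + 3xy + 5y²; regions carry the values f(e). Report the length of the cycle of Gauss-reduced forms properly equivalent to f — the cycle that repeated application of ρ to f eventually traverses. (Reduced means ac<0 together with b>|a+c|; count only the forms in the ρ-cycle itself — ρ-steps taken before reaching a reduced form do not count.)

D = 69, ⌊√D⌋ = 8
river: ρ → (5,7,-1)
river: ρ → (-1,7,5)
river: ρ → (5,3,-3)
river: ρ → (-3,3,5)
ρ-cycle length = 4 (tail of 0 descent steps not counted)

4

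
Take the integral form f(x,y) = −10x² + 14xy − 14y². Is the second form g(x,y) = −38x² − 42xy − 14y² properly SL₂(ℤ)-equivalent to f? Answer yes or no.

D₁ = -364, D₂ = -364
f is negative-definite; reduce −f:
−f: translate: b→6 (≡-14 mod 20), so (10,-14,14)→(10,6,10)
−f: reduced (well bottom): (10,6,10) with a≤c, −a<b≤a
flip sign back: reduced form of f is (-10,-6,-10)
g is negative-definite; reduce −g:
−g: translate: b→-34 (≡42 mod 76), so (38,42,14)→(38,-34,10)
−g: flip: (38,-34,10)→(10,34,38)
−g: translate: b→-6 (≡34 mod 20), so (10,34,38)→(10,-6,10)
−g: flip: (10,-6,10)→(10,6,10)
−g: reduced (well bottom): (10,6,10) with a≤c, −a<b≤a
flip sign back: reduced form of g is (-10,-6,-10)
reduced forms (-10, -6, -10) vs (-10, -6, -10) ⇒ equivalent

yes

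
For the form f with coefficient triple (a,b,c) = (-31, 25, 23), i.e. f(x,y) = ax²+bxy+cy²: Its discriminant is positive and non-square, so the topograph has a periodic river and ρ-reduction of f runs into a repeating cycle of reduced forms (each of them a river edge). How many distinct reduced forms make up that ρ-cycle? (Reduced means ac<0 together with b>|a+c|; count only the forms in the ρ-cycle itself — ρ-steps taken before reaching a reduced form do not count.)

D = 3477, ⌊√D⌋ = 58
river: ρ → (23,21,-33)
river: ρ → (-33,45,11)
river: ρ → (11,43,-37)
river: ρ → (-37,31,17)
river: ρ → (17,37,-31)
river: ρ → (-31,25,23)
ρ-cycle length = 6 (tail of 0 descent steps not counted)

6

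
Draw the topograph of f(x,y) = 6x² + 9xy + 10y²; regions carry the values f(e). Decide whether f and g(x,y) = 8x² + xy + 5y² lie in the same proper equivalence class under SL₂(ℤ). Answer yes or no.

D₁ = -159, D₂ = -159
f: translate: b→-3 (≡9 mod 12), so (6,9,10)→(6,-3,7)
f: reduced (well bottom): (6,-3,7) with a≤c, −a<b≤a
g: flip: (8,1,5)→(5,-1,8)
g: reduced (well bottom): (5,-1,8) with a≤c, −a<b≤a
reduced forms (6, -3, 7) vs (5, -1, 8) ⇒ inequivalent

no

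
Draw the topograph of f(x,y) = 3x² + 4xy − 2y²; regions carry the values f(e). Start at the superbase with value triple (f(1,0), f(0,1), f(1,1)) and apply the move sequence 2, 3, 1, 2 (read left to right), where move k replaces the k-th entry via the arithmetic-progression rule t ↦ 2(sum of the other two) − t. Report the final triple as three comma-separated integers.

start (3,-2,5) = (f(1,0),f(0,1),f(1,1))
replace slot 2: 2·(3+5) − (-2) = 18 → (3,18,5)
replace slot 3: 2·(3+18) − 5 = 37 → (3,18,37)
replace slot 1: 2·(18+37) − 3 = 107 → (107,18,37)
replace slot 2: 2·(107+37) − 18 = 270 → (107,270,37)

107,270,37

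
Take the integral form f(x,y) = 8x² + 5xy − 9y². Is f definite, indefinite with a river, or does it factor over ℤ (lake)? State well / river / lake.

D = b²−4ac = 5² − 4·8·(-9) = 313
D > 0 non-square ⇒ indefinite ⇒ periodic river

river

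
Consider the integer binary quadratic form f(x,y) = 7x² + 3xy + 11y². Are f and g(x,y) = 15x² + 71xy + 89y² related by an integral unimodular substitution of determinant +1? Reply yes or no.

D₁ = -299, D₂ = -299
f: reduced (well bottom): (7,3,11) with a≤c, −a<b≤a
g: translate: b→11 (≡71 mod 30), so (15,71,89)→(15,11,7)
g: flip: (15,11,7)→(7,-11,15)
g: translate: b→3 (≡-11 mod 14), so (7,-11,15)→(7,3,11)
g: reduced (well bottom): (7,3,11) with a≤c, −a<b≤a
reduced forms (7, 3, 11) vs (7, 3, 11) ⇒ equivalent

yes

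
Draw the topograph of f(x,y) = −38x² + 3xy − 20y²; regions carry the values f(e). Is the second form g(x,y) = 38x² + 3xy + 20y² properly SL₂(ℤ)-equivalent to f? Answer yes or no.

D₁ = -3031, D₂ = -3031
f is negative-definite; reduce −f:
−f: flip: (38,-3,20)→(20,3,38)
−f: reduced (well bottom): (20,3,38) with a≤c, −a<b≤a
flip sign back: reduced form of f is (-20,-3,-38)
g: flip: (38,3,20)→(20,-3,38)
g: reduced (well bottom): (20,-3,38) with a≤c, −a<b≤a
reduced forms (-20, -3, -38) vs (20, -3, 38) ⇒ inequivalent

no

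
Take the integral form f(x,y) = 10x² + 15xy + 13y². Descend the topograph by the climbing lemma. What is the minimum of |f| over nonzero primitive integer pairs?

translate: b→-5 (≡15 mod 20), so (10,15,13)→(10,-5,8)
flip: (10,-5,8)→(8,5,10)
reduced (well bottom): (8,5,10) with a≤c, −a<b≤a
well minimum = a = 8

8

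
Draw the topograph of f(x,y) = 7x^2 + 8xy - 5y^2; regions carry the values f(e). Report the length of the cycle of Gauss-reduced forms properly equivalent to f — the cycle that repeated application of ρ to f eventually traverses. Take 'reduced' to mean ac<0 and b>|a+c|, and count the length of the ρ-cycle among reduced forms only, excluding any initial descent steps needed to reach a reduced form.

D = 204, ⌊√D⌋ = 14
river: ρ → (-5,12,3)
river: ρ → (3,12,-5)
river: ρ → (-5,8,7)
river: ρ → (7,6,-6)
river: ρ → (-6,6,7)
river: ρ → (7,8,-5)
ρ-cycle length = 6 (tail of 0 descent steps not counted)

6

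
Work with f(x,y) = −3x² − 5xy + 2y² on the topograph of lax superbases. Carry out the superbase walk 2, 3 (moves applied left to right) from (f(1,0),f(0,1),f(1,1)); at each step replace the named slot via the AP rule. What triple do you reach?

start (-3,2,-6) = (f(1,0),f(0,1),f(1,1))
replace slot 2: 2·((-3)+(-6)) − 2 = -20 → (-3,-20,-6)
replace slot 3: 2·((-3)+(-20)) − (-6) = -40 → (-3,-20,-40)

-3,-20,-40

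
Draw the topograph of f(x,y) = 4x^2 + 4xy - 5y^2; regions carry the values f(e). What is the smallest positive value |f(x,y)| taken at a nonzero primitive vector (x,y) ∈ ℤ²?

river: ρ → (-5,6,3)
river: ρ → (3,6,-5)
river: ρ → (-5,4,4)
river: ρ → (4,4,-5)
closes: descent 0, river 4
min |a| on river = 3

3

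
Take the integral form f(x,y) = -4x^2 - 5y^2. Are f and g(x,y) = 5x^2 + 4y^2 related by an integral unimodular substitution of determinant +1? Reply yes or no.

D₁ = -80, D₂ = -80
f is negative-definite; reduce −f:
−f: reduced (well bottom): (4,0,5) with a≤c, −a<b≤a
flip sign back: reduced form of f is (-4,0,-5)
g: flip: (5,0,4)→(4,0,5)
g: reduced (well bottom): (4,0,5) with a≤c, −a<b≤a
reduced forms (-4, 0, -5) vs (4, 0, 5) ⇒ inequivalent

no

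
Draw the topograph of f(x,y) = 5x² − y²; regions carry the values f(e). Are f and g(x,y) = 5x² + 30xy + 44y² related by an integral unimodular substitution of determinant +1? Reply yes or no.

D₁ = 20, D₂ = 20
river cycle of f (length 2): (-1, 4, 1), (1, 4, -1)
river cycle of g (length 2): (-1, 4, 1), (1, 4, -1)
cycles coincide ⇒ equivalent

yes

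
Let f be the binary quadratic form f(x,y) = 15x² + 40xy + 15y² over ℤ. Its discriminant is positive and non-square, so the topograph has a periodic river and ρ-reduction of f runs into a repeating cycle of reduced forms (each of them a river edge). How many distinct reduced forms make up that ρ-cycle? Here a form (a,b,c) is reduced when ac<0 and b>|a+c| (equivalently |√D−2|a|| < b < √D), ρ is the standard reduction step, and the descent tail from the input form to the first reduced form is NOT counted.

D = 700, ⌊√D⌋ = 26
descent: ρ → (15,20,-5)  [lands on river]
river: ρ → (-5,20,15)
river: ρ → (15,10,-10)
river: ρ → (-10,10,15)
ρ-cycle length = 4 (tail of 1 descent step not counted)

4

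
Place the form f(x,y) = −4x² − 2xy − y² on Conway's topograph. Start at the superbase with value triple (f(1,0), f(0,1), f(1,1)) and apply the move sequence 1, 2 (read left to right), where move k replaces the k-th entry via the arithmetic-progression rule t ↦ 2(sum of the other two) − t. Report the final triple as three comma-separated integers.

start (-4,-1,-7) = (f(1,0),f(0,1),f(1,1))
replace slot 1: 2·((-1)+(-7)) − (-4) = -12 → (-12,-1,-7)
replace slot 2: 2·((-12)+(-7)) − (-1) = -37 → (-12,-37,-7)

-12,-37,-7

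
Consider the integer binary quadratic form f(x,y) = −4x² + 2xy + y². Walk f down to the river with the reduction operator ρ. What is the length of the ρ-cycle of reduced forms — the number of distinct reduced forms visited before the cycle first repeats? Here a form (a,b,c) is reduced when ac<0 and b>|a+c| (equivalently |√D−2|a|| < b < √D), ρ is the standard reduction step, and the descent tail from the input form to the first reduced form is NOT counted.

D = 20, ⌊√D⌋ = 4
descent: ρ → (1,4,-1)  [lands on river]
river: ρ → (-1,4,1)
ρ-cycle length = 2 (tail of 1 descent step not counted)

2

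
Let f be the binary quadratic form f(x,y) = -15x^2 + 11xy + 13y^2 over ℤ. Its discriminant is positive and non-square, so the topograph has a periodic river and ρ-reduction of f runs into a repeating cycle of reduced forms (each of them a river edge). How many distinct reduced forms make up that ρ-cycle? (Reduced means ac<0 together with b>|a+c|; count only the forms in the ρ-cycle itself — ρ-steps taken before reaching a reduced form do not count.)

D = 901, ⌊√D⌋ = 30
river: ρ → (13,15,-13)
river: ρ → (-13,11,15)
river: ρ → (15,19,-9)
river: ρ → (-9,17,17)
river: ρ → (17,17,-9)
river: ρ → (-9,19,15)
river: ρ → (15,11,-13)
river: ρ → (-13,15,13)
river: ρ → (13,11,-15)
river: ρ → (-15,19,9)
river: ρ → (9,17,-17)
river: ρ → (-17,17,9)
river: ρ → (9,19,-15)
river: ρ → (-15,11,13)
ρ-cycle length = 14 (tail of 0 descent steps not counted)

14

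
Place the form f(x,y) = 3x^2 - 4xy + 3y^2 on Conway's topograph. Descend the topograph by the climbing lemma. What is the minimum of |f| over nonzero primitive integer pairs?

translate: b→2 (≡-4 mod 6), so (3,-4,3)→(3,2,2)
flip: (3,2,2)→(2,-2,3)
translate: b→2 (≡-2 mod 4), so (2,-2,3)→(2,2,3)
reduced (well bottom): (2,2,3) with a≤c, −a<b≤a
well minimum = a = 2

2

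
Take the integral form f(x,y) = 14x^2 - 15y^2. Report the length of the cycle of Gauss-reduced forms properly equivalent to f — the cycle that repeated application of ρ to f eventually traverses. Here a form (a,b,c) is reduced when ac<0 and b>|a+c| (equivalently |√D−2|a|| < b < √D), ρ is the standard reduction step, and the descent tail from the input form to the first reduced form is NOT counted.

D = 840, ⌊√D⌋ = 28
descent: ρ → (-15,0,14)
descent: ρ → (14,28,-1)  [lands on river]
river: ρ → (-1,28,14)
ρ-cycle length = 2 (tail of 2 descent steps not counted)

2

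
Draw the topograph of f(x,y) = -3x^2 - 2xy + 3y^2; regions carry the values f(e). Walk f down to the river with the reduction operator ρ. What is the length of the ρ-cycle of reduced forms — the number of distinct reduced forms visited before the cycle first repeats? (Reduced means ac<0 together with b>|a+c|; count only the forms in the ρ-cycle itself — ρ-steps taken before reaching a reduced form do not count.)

D = 40, ⌊√D⌋ = 6
descent: ρ → (3,2,-3)  [lands on river]
river: ρ → (-3,4,2)
river: ρ → (2,4,-3)
river: ρ → (-3,2,3)
river: ρ → (3,4,-2)
river: ρ → (-2,4,3)
ρ-cycle length = 6 (tail of 1 descent step not counted)

6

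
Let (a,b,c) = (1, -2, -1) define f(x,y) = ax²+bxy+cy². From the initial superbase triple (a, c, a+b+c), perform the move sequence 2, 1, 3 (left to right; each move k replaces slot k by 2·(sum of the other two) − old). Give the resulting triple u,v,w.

start (1,-1,-2) = (f(1,0),f(0,1),f(1,1))
replace slot 2: 2·(1+(-2)) − (-1) = -1 → (1,-1,-2)
replace slot 1: 2·((-1)+(-2)) − 1 = -7 → (-7,-1,-2)
replace slot 3: 2·((-7)+(-1)) − (-2) = -14 → (-7,-1,-14)

-7,-1,-14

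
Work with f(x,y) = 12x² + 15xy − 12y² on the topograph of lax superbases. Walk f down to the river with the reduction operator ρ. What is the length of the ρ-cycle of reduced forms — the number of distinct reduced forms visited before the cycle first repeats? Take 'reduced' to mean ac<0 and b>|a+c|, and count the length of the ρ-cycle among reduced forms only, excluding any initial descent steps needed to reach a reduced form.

D = 801, ⌊√D⌋ = 28
river: ρ → (-12,9,15)
river: ρ → (15,21,-6)
river: ρ → (-6,27,3)
river: ρ → (3,27,-6)
river: ρ → (-6,21,15)
river: ρ → (15,9,-12)
river: ρ → (-12,15,12)
river: ρ → (12,9,-15)
river: ρ → (-15,21,6)
river: ρ → (6,27,-3)
river: ρ → (-3,27,6)
river: ρ → (6,21,-15)
river: ρ → (-15,9,12)
river: ρ → (12,15,-12)
ρ-cycle length = 14 (tail of 0 descent steps not counted)

14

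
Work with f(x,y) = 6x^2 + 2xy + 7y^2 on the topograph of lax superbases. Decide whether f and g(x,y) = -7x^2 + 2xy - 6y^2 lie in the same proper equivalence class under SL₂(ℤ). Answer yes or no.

D₁ = -164, D₂ = -164
f: reduced (well bottom): (6,2,7) with a≤c, −a<b≤a
g is negative-definite; reduce −g:
−g: flip: (7,-2,6)→(6,2,7)
−g: reduced (well bottom): (6,2,7) with a≤c, −a<b≤a
flip sign back: reduced form of g is (-6,-2,-7)
reduced forms (6, 2, 7) vs (-6, -2, -7) ⇒ inequivalent

no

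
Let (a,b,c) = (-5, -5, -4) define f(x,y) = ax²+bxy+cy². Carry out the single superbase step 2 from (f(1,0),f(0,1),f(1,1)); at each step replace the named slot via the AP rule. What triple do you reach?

start (-5,-4,-14) = (f(1,0),f(0,1),f(1,1))
replace slot 2: 2·((-5)+(-14)) − (-4) = -34 → (-5,-34,-14)

-5,-34,-14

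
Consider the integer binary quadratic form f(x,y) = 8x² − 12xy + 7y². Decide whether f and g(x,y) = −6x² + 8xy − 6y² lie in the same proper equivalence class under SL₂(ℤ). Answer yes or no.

D₁ = -80, D₂ = -80
f: translate: b→4 (≡-12 mod 16), so (8,-12,7)→(8,4,3)
f: flip: (8,4,3)→(3,-4,8)
f: translate: b→2 (≡-4 mod 6), so (3,-4,8)→(3,2,7)
f: reduced (well bottom): (3,2,7) with a≤c, −a<b≤a
g is negative-definite; reduce −g:
−g: translate: b→4 (≡-8 mod 12), so (6,-8,6)→(6,4,4)
−g: flip: (6,4,4)→(4,-4,6)
−g: translate: b→4 (≡-4 mod 8), so (4,-4,6)→(4,4,6)
−g: reduced (well bottom): (4,4,6) with a≤c, −a<b≤a
flip sign back: reduced form of g is (-4,-4,-6)
reduced forms (3, 2, 7) vs (-4, -4, -6) ⇒ inequivalent

no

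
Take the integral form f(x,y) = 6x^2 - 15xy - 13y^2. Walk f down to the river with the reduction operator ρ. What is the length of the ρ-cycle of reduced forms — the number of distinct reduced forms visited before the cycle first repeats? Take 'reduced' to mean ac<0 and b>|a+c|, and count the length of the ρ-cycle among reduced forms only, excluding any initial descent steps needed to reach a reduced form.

D = 537, ⌊√D⌋ = 23
descent: ρ → (-13,15,6)  [lands on river]
river: ρ → (6,21,-4)
river: ρ → (-4,19,11)
river: ρ → (11,3,-12)
river: ρ → (-12,21,2)
river: ρ → (2,23,-1)
river: ρ → (-1,23,2)
river: ρ → (2,21,-12)
river: ρ → (-12,3,11)
river: ρ → (11,19,-4)
river: ρ → (-4,21,6)
river: ρ → (6,15,-13)
river: ρ → (-13,11,8)
river: ρ → (8,21,-3)
river: ρ → (-3,21,8)
river: ρ → (8,11,-13)
ρ-cycle length = 16 (tail of 1 descent step not counted)

16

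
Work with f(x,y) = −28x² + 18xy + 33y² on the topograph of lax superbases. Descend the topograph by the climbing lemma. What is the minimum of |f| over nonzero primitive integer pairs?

river: ρ → (33,48,-13)
river: ρ → (-13,56,17)
river: ρ → (17,46,-28)
river: ρ → (-28,10,35)
river: ρ → (35,60,-3)
river: ρ → (-3,60,35)
river: ρ → (35,10,-28)
river: ρ → (-28,46,17)
river: ρ → (17,56,-13)
river: ρ → (-13,48,33)
river: ρ → (33,18,-28)
river: ρ → (-28,38,23)
river: ρ → (23,54,-12)
river: ρ → (-12,42,47)
river: ρ → (47,52,-7)
river: ρ → (-7,60,15)
river: ρ → (15,60,-7)
river: ρ → (-7,52,47)
river: ρ → (47,42,-12)
river: ρ → (-12,54,23)
river: ρ → (23,38,-28)
river: ρ → (-28,18,33)
closes: descent 0, river 22
min |a| on river = 3

3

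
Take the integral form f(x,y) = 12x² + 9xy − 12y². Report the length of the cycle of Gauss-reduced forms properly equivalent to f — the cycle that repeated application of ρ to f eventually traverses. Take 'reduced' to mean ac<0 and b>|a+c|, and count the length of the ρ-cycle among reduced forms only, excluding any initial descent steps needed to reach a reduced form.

D = 657, ⌊√D⌋ = 25
river: ρ → (-12,15,9)
river: ρ → (9,21,-6)
river: ρ → (-6,15,18)
river: ρ → (18,21,-3)
river: ρ → (-3,21,18)
river: ρ → (18,15,-6)
river: ρ → (-6,21,9)
river: ρ → (9,15,-12)
river: ρ → (-12,9,12)
river: ρ → (12,15,-9)
river: ρ → (-9,21,6)
river: ρ → (6,15,-18)
river: ρ → (-18,21,3)
river: ρ → (3,21,-18)
river: ρ → (-18,15,6)
river: ρ → (6,21,-9)
river: ρ → (-9,15,12)
river: ρ → (12,9,-12)
ρ-cycle length = 18 (tail of 0 descent steps not counted)

18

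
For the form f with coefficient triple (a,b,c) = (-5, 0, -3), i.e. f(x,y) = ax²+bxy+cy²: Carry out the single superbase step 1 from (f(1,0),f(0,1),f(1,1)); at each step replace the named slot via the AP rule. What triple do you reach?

start (-5,-3,-8) = (f(1,0),f(0,1),f(1,1))
replace slot 1: 2·((-3)+(-8)) − (-5) = -17 → (-17,-3,-8)

-17,-3,-8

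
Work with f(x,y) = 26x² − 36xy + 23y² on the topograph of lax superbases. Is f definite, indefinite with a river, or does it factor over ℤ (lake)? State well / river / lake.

D = b²−4ac = (-36)² − 4·26·23 = -1096
D < 0 ⇒ definite ⇒ every region one sign ⇒ single well

well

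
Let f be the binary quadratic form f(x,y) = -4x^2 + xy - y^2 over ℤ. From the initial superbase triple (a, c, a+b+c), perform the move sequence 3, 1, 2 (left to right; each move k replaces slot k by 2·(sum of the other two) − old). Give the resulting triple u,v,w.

start (-4,-1,-4) = (f(1,0),f(0,1),f(1,1))
replace slot 3: 2·((-4)+(-1)) − (-4) = -6 → (-4,-1,-6)
replace slot 1: 2·((-1)+(-6)) − (-4) = -10 → (-10,-1,-6)
replace slot 2: 2·((-10)+(-6)) − (-1) = -31 → (-10,-31,-6)

-10,-31,-6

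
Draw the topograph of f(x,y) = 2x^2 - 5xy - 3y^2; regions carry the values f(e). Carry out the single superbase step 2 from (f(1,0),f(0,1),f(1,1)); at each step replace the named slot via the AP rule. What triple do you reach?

start (2,-3,-6) = (f(1,0),f(0,1),f(1,1))
replace slot 2: 2·(2+(-6)) − (-3) = -5 → (2,-5,-6)

2,-5,-6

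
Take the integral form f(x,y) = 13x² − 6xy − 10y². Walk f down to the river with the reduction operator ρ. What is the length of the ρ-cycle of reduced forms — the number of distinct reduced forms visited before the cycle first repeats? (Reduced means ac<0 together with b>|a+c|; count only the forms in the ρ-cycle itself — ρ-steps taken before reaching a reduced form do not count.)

D = 556, ⌊√D⌋ = 23
descent: ρ → (-10,6,13)  [lands on river]
river: ρ → (13,20,-3)
river: ρ → (-3,22,6)
river: ρ → (6,14,-15)
river: ρ → (-15,16,5)
river: ρ → (5,14,-18)
river: ρ → (-18,22,1)
river: ρ → (1,22,-18)
river: ρ → (-18,14,5)
river: ρ → (5,16,-15)
river: ρ → (-15,14,6)
river: ρ → (6,22,-3)
river: ρ → (-3,20,13)
river: ρ → (13,6,-10)
river: ρ → (-10,14,9)
river: ρ → (9,22,-2)
river: ρ → (-2,22,9)
river: ρ → (9,14,-10)
ρ-cycle length = 18 (tail of 1 descent step not counted)

18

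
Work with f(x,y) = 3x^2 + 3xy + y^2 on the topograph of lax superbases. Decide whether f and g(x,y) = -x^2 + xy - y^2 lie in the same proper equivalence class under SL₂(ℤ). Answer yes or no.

D₁ = -3, D₂ = -3
f: flip: (3,3,1)→(1,-3,3)
f: translate: b→1 (≡-3 mod 2), so (1,-3,3)→(1,1,1)
f: reduced (well bottom): (1,1,1) with a≤c, −a<b≤a
g is negative-definite; reduce −g:
−g: translate: b→1 (≡-1 mod 2), so (1,-1,1)→(1,1,1)
−g: reduced (well bottom): (1,1,1) with a≤c, −a<b≤a
flip sign back: reduced form of g is (-1,-1,-1)
reduced forms (1, 1, 1) vs (-1, -1, -1) ⇒ inequivalent

no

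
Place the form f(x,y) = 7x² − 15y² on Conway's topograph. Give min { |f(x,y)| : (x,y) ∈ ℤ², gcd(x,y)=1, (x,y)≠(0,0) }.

descent: ρ → (-15,0,7)
descent: ρ → (7,14,-8)  [lands on river]
river: ρ → (-8,18,3)
river: ρ → (3,18,-8)
river: ρ → (-8,14,7)
closes: descent 2, river 4
min |a| on river = 3

3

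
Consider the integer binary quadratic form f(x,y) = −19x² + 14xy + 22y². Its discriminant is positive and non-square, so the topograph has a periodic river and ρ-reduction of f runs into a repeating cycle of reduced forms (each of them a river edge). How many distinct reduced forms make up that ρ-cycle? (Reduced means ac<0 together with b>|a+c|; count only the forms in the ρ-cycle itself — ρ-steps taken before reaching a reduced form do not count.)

D = 1868, ⌊√D⌋ = 43
river: ρ → (22,30,-11)
river: ρ → (-11,36,13)
river: ρ → (13,42,-2)
river: ρ → (-2,42,13)
river: ρ → (13,36,-11)
river: ρ → (-11,30,22)
river: ρ → (22,14,-19)
river: ρ → (-19,24,17)
river: ρ → (17,10,-26)
river: ρ → (-26,42,1)
river: ρ → (1,42,-26)
river: ρ → (-26,10,17)
river: ρ → (17,24,-19)
river: ρ → (-19,14,22)
ρ-cycle length = 14 (tail of 0 descent steps not counted)

14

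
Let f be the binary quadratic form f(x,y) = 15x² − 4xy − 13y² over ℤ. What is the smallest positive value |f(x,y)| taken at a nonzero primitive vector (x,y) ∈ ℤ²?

descent: ρ → (-13,4,15)  [lands on river]
river: ρ → (15,26,-2)
river: ρ → (-2,26,15)
river: ρ → (15,4,-13)
river: ρ → (-13,22,6)
river: ρ → (6,26,-5)
river: ρ → (-5,24,11)
river: ρ → (11,20,-9)
river: ρ → (-9,16,15)
river: ρ → (15,14,-10)
river: ρ → (-10,26,3)
river: ρ → (3,28,-1)
river: ρ → (-1,28,3)
river: ρ → (3,26,-10)
river: ρ → (-10,14,15)
river: ρ → (15,16,-9)
river: ρ → (-9,20,11)
river: ρ → (11,24,-5)
river: ρ → (-5,26,6)
river: ρ → (6,22,-13)
closes: descent 1, river 20
min |a| on river = 1

1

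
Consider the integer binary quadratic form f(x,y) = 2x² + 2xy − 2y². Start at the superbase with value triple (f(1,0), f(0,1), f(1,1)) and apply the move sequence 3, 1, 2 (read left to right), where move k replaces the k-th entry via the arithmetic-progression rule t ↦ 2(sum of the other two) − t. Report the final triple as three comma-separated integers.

start (2,-2,2) = (f(1,0),f(0,1),f(1,1))
replace slot 3: 2·(2+(-2)) − 2 = -2 → (2,-2,-2)
replace slot 1: 2·((-2)+(-2)) − 2 = -10 → (-10,-2,-2)
replace slot 2: 2·((-10)+(-2)) − (-2) = -22 → (-10,-22,-2)

-10,-22,-2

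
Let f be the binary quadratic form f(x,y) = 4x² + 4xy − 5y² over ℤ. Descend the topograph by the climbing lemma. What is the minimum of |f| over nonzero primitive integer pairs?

river: ρ → (-5,6,3)
river: ρ → (3,6,-5)
river: ρ → (-5,4,4)
river: ρ → (4,4,-5)
closes: descent 0, river 4
min |a| on river = 3

3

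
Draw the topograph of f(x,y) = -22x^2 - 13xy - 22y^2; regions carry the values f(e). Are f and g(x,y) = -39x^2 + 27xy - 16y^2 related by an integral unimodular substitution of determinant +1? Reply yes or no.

D₁ = -1767, D₂ = -1767
f is negative-definite; reduce −f:
−f: reduced (well bottom): (22,13,22) with a≤c, −a<b≤a
flip sign back: reduced form of f is (-22,-13,-22)
g is negative-definite; reduce −g:
−g: flip: (39,-27,16)→(16,27,39)
−g: translate: b→-5 (≡27 mod 32), so (16,27,39)→(16,-5,28)
−g: reduced (well bottom): (16,-5,28) with a≤c, −a<b≤a
flip sign back: reduced form of g is (-16,5,-28)
reduced forms (-22, -13, -22) vs (-16, 5, -28) ⇒ inequivalent

no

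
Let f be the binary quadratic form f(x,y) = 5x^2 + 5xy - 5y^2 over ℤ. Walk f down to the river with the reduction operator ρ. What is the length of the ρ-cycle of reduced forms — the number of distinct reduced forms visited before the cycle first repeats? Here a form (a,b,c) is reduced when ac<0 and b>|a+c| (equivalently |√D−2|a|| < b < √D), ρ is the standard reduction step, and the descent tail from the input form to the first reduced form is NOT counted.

D = 125, ⌊√D⌋ = 11
river: ρ → (-5,5,5)
river: ρ → (5,5,-5)
ρ-cycle length = 2 (tail of 0 descent steps not counted)

2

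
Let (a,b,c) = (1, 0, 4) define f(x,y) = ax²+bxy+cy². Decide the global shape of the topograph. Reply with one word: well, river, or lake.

D = b²−4ac = 0² − 4·1·4 = -16
D < 0 ⇒ definite ⇒ every region one sign ⇒ single well

well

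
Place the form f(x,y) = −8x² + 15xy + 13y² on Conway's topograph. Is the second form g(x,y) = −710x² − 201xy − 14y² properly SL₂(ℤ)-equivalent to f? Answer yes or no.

D₁ = 641, D₂ = 641
river cycle of f (length 46): (13, 11, -10), (-10, 9, 14), (14, 19, -5), (-5, 21, 10), (10, 19, -7), (-7, 23, 4), (4, 25, -1), (-1, 25, 4), (4, 23, -7), (-7, 19, 10), … (36 more)
river cycle of g (length 46): (-14, 5, 11), (11, 17, -8), (-8, 15, 13), (13, 11, -10), (-10, 9, 14), (14, 19, -5), (-5, 21, 10), (10, 19, -7), (-7, 23, 4), (4, 25, -1), … (36 more)
cycles coincide ⇒ equivalent

yes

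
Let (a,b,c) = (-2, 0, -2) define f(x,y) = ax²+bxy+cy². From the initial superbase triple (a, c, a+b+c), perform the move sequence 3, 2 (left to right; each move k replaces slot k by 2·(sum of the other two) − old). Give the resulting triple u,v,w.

start (-2,-2,-4) = (f(1,0),f(0,1),f(1,1))
replace slot 3: 2·((-2)+(-2)) − (-4) = -4 → (-2,-2,-4)
replace slot 2: 2·((-2)+(-4)) − (-2) = -10 → (-2,-10,-4)

-2,-10,-4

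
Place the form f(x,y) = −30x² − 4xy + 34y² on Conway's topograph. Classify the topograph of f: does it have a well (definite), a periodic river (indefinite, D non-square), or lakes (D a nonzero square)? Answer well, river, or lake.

D = b²−4ac = (-4)² − 4·(-30)·34 = 4096
D = 64² is a perfect square ⇒ form factors over ℤ ⇒ lakes

lake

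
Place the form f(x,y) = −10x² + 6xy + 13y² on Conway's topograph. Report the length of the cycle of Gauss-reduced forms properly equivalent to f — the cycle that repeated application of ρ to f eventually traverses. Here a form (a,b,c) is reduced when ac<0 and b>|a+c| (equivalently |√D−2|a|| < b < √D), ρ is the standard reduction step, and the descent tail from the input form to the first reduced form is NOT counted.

D = 556, ⌊√D⌋ = 23
river: ρ → (13,20,-3)
river: ρ → (-3,22,6)
river: ρ → (6,14,-15)
river: ρ → (-15,16,5)
river: ρ → (5,14,-18)
river: ρ → (-18,22,1)
river: ρ → (1,22,-18)
river: ρ → (-18,14,5)
river: ρ → (5,16,-15)
river: ρ → (-15,14,6)
river: ρ → (6,22,-3)
river: ρ → (-3,20,13)
river: ρ → (13,6,-10)
river: ρ → (-10,14,9)
river: ρ → (9,22,-2)
river: ρ → (-2,22,9)
river: ρ → (9,14,-10)
river: ρ → (-10,6,13)
ρ-cycle length = 18 (tail of 0 descent steps not counted)

18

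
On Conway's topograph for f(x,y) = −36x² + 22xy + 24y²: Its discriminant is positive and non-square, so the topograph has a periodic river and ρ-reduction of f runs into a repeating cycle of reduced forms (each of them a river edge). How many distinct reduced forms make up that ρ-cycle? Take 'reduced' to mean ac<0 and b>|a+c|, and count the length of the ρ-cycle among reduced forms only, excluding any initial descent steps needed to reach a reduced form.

D = 3940, ⌊√D⌋ = 62
river: ρ → (24,26,-34)
river: ρ → (-34,42,16)
river: ρ → (16,54,-16)
river: ρ → (-16,42,34)
river: ρ → (34,26,-24)
river: ρ → (-24,22,36)
river: ρ → (36,50,-10)
river: ρ → (-10,50,36)
river: ρ → (36,22,-24)
river: ρ → (-24,26,34)
river: ρ → (34,42,-16)
river: ρ → (-16,54,16)
river: ρ → (16,42,-34)
river: ρ → (-34,26,24)
river: ρ → (24,22,-36)
river: ρ → (-36,50,10)
river: ρ → (10,50,-36)
river: ρ → (-36,22,24)
ρ-cycle length = 18 (tail of 0 descent steps not counted)

18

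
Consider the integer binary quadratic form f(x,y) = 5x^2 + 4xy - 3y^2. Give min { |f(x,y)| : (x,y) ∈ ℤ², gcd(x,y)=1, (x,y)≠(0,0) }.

river: ρ → (-3,8,1)
river: ρ → (1,8,-3)
river: ρ → (-3,4,5)
river: ρ → (5,6,-2)
river: ρ → (-2,6,5)
river: ρ → (5,4,-3)
closes: descent 0, river 6
min |a| on river = 1

1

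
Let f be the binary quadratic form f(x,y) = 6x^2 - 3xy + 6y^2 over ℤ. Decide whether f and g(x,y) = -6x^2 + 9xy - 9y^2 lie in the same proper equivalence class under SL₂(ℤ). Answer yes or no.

D₁ = -135, D₂ = -135
f: flip: (6,-3,6)→(6,3,6)
f: reduced (well bottom): (6,3,6) with a≤c, −a<b≤a
g is negative-definite; reduce −g:
−g: translate: b→3 (≡-9 mod 12), so (6,-9,9)→(6,3,6)
−g: reduced (well bottom): (6,3,6) with a≤c, −a<b≤a
flip sign back: reduced form of g is (-6,-3,-6)
reduced forms (6, 3, 6) vs (-6, -3, -6) ⇒ inequivalent

no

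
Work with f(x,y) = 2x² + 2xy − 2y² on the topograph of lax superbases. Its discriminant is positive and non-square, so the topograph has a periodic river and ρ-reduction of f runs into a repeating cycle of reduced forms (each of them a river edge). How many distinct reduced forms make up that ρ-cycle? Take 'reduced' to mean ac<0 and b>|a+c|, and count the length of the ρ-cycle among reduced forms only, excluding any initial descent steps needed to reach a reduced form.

D = 20, ⌊√D⌋ = 4
river: ρ → (-2,2,2)
river: ρ → (2,2,-2)
ρ-cycle length = 2 (tail of 0 descent steps not counted)

2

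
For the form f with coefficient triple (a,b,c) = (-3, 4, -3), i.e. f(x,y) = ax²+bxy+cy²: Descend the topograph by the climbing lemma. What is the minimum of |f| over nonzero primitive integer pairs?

translate: b→2 (≡-4 mod 6), so (3,-4,3)→(3,2,2)
flip: (3,2,2)→(2,-2,3)
translate: b→2 (≡-2 mod 4), so (2,-2,3)→(2,2,3)
reduced (well bottom): (2,2,3) with a≤c, −a<b≤a
well minimum |f| = |-2| = 2 (negative-definite)

2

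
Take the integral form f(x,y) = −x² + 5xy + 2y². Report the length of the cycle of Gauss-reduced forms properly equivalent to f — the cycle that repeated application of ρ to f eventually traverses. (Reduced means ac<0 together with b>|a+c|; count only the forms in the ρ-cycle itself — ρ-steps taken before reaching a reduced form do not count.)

D = 33, ⌊√D⌋ = 5
river: ρ → (2,3,-3)
river: ρ → (-3,3,2)
river: ρ → (2,5,-1)
river: ρ → (-1,5,2)
ρ-cycle length = 4 (tail of 0 descent steps not counted)

4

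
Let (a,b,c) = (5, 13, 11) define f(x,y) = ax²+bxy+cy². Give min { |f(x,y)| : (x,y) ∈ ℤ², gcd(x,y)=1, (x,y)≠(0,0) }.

translate: b→3 (≡13 mod 10), so (5,13,11)→(5,3,3)
flip: (5,3,3)→(3,-3,5)
translate: b→3 (≡-3 mod 6), so (3,-3,5)→(3,3,5)
reduced (well bottom): (3,3,5) with a≤c, −a<b≤a
well minimum = a = 3

3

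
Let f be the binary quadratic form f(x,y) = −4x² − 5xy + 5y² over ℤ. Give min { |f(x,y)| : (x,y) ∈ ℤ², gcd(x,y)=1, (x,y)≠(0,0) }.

descent: ρ → (5,5,-4)  [lands on river]
river: ρ → (-4,3,6)
river: ρ → (6,9,-1)
river: ρ → (-1,9,6)
river: ρ → (6,3,-4)
river: ρ → (-4,5,5)
closes: descent 1, river 6
min |a| on river = 1

1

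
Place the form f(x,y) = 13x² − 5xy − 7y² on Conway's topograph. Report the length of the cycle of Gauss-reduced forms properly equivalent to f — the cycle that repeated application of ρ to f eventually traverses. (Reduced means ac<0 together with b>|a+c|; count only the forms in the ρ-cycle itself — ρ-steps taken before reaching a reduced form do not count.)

D = 389, ⌊√D⌋ = 19
descent: ρ → (-7,19,1)  [lands on river]
river: ρ → (1,19,-7)
river: ρ → (-7,9,11)
river: ρ → (11,13,-5)
river: ρ → (-5,17,5)
river: ρ → (5,13,-11)
river: ρ → (-11,9,7)
river: ρ → (7,19,-1)
river: ρ → (-1,19,7)
river: ρ → (7,9,-11)
river: ρ → (-11,13,5)
river: ρ → (5,17,-5)
river: ρ → (-5,13,11)
river: ρ → (11,9,-7)
ρ-cycle length = 14 (tail of 1 descent step not counted)

14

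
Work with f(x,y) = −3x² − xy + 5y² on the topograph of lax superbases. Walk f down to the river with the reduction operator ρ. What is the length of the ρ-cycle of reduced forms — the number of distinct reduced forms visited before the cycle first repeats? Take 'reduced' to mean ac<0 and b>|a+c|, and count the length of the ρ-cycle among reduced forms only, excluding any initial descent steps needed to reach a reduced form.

D = 61, ⌊√D⌋ = 7
descent: ρ → (5,1,-3)
descent: ρ → (-3,5,3)  [lands on river]
river: ρ → (3,7,-1)
river: ρ → (-1,7,3)
river: ρ → (3,5,-3)
river: ρ → (-3,7,1)
river: ρ → (1,7,-3)
ρ-cycle length = 6 (tail of 2 descent steps not counted)

6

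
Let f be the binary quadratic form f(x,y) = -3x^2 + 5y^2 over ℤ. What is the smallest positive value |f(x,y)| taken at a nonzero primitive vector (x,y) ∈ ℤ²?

descent: ρ → (5,0,-3)
descent: ρ → (-3,6,2)  [lands on river]
river: ρ → (2,6,-3)
closes: descent 2, river 2
min |a| on river = 2

2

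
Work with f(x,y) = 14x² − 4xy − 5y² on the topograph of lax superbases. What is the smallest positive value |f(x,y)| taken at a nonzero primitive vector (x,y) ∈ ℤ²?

descent: ρ → (-5,14,5)  [lands on river]
river: ρ → (5,16,-2)
river: ρ → (-2,16,5)
river: ρ → (5,14,-5)
river: ρ → (-5,16,2)
river: ρ → (2,16,-5)
closes: descent 1, river 6
min |a| on river = 2

2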